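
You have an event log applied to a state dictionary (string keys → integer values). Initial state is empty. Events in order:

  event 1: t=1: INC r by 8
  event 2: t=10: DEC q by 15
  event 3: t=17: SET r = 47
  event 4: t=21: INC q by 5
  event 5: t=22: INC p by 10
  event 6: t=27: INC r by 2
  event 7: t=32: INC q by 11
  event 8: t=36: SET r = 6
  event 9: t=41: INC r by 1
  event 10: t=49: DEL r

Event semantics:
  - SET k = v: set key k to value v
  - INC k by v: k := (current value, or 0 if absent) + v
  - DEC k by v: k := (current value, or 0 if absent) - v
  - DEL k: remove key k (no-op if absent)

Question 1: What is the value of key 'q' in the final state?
Answer: 1

Derivation:
Track key 'q' through all 10 events:
  event 1 (t=1: INC r by 8): q unchanged
  event 2 (t=10: DEC q by 15): q (absent) -> -15
  event 3 (t=17: SET r = 47): q unchanged
  event 4 (t=21: INC q by 5): q -15 -> -10
  event 5 (t=22: INC p by 10): q unchanged
  event 6 (t=27: INC r by 2): q unchanged
  event 7 (t=32: INC q by 11): q -10 -> 1
  event 8 (t=36: SET r = 6): q unchanged
  event 9 (t=41: INC r by 1): q unchanged
  event 10 (t=49: DEL r): q unchanged
Final: q = 1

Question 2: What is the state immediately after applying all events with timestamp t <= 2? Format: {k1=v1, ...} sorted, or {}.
Apply events with t <= 2 (1 events):
  after event 1 (t=1: INC r by 8): {r=8}

Answer: {r=8}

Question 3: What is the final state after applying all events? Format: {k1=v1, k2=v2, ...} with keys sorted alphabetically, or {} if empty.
Answer: {p=10, q=1}

Derivation:
  after event 1 (t=1: INC r by 8): {r=8}
  after event 2 (t=10: DEC q by 15): {q=-15, r=8}
  after event 3 (t=17: SET r = 47): {q=-15, r=47}
  after event 4 (t=21: INC q by 5): {q=-10, r=47}
  after event 5 (t=22: INC p by 10): {p=10, q=-10, r=47}
  after event 6 (t=27: INC r by 2): {p=10, q=-10, r=49}
  after event 7 (t=32: INC q by 11): {p=10, q=1, r=49}
  after event 8 (t=36: SET r = 6): {p=10, q=1, r=6}
  after event 9 (t=41: INC r by 1): {p=10, q=1, r=7}
  after event 10 (t=49: DEL r): {p=10, q=1}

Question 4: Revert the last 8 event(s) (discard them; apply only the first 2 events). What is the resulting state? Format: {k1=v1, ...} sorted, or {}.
Keep first 2 events (discard last 8):
  after event 1 (t=1: INC r by 8): {r=8}
  after event 2 (t=10: DEC q by 15): {q=-15, r=8}

Answer: {q=-15, r=8}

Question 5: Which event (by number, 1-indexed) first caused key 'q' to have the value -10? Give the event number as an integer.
Answer: 4

Derivation:
Looking for first event where q becomes -10:
  event 2: q = -15
  event 3: q = -15
  event 4: q -15 -> -10  <-- first match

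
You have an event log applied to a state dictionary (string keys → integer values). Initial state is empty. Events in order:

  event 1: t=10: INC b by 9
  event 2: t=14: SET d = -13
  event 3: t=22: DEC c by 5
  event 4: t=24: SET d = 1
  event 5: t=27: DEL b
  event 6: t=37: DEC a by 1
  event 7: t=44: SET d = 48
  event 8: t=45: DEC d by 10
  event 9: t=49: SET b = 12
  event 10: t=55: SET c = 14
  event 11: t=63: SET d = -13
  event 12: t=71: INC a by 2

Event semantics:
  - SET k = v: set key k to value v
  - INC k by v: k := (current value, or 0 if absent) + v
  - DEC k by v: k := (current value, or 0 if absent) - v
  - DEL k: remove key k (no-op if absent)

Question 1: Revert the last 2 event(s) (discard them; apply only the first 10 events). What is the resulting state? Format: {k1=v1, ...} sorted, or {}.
Keep first 10 events (discard last 2):
  after event 1 (t=10: INC b by 9): {b=9}
  after event 2 (t=14: SET d = -13): {b=9, d=-13}
  after event 3 (t=22: DEC c by 5): {b=9, c=-5, d=-13}
  after event 4 (t=24: SET d = 1): {b=9, c=-5, d=1}
  after event 5 (t=27: DEL b): {c=-5, d=1}
  after event 6 (t=37: DEC a by 1): {a=-1, c=-5, d=1}
  after event 7 (t=44: SET d = 48): {a=-1, c=-5, d=48}
  after event 8 (t=45: DEC d by 10): {a=-1, c=-5, d=38}
  after event 9 (t=49: SET b = 12): {a=-1, b=12, c=-5, d=38}
  after event 10 (t=55: SET c = 14): {a=-1, b=12, c=14, d=38}

Answer: {a=-1, b=12, c=14, d=38}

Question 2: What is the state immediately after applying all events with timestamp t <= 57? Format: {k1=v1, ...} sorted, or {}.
Apply events with t <= 57 (10 events):
  after event 1 (t=10: INC b by 9): {b=9}
  after event 2 (t=14: SET d = -13): {b=9, d=-13}
  after event 3 (t=22: DEC c by 5): {b=9, c=-5, d=-13}
  after event 4 (t=24: SET d = 1): {b=9, c=-5, d=1}
  after event 5 (t=27: DEL b): {c=-5, d=1}
  after event 6 (t=37: DEC a by 1): {a=-1, c=-5, d=1}
  after event 7 (t=44: SET d = 48): {a=-1, c=-5, d=48}
  after event 8 (t=45: DEC d by 10): {a=-1, c=-5, d=38}
  after event 9 (t=49: SET b = 12): {a=-1, b=12, c=-5, d=38}
  after event 10 (t=55: SET c = 14): {a=-1, b=12, c=14, d=38}

Answer: {a=-1, b=12, c=14, d=38}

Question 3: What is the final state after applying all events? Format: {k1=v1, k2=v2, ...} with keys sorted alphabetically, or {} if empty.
Answer: {a=1, b=12, c=14, d=-13}

Derivation:
  after event 1 (t=10: INC b by 9): {b=9}
  after event 2 (t=14: SET d = -13): {b=9, d=-13}
  after event 3 (t=22: DEC c by 5): {b=9, c=-5, d=-13}
  after event 4 (t=24: SET d = 1): {b=9, c=-5, d=1}
  after event 5 (t=27: DEL b): {c=-5, d=1}
  after event 6 (t=37: DEC a by 1): {a=-1, c=-5, d=1}
  after event 7 (t=44: SET d = 48): {a=-1, c=-5, d=48}
  after event 8 (t=45: DEC d by 10): {a=-1, c=-5, d=38}
  after event 9 (t=49: SET b = 12): {a=-1, b=12, c=-5, d=38}
  after event 10 (t=55: SET c = 14): {a=-1, b=12, c=14, d=38}
  after event 11 (t=63: SET d = -13): {a=-1, b=12, c=14, d=-13}
  after event 12 (t=71: INC a by 2): {a=1, b=12, c=14, d=-13}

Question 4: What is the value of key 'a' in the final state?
Answer: 1

Derivation:
Track key 'a' through all 12 events:
  event 1 (t=10: INC b by 9): a unchanged
  event 2 (t=14: SET d = -13): a unchanged
  event 3 (t=22: DEC c by 5): a unchanged
  event 4 (t=24: SET d = 1): a unchanged
  event 5 (t=27: DEL b): a unchanged
  event 6 (t=37: DEC a by 1): a (absent) -> -1
  event 7 (t=44: SET d = 48): a unchanged
  event 8 (t=45: DEC d by 10): a unchanged
  event 9 (t=49: SET b = 12): a unchanged
  event 10 (t=55: SET c = 14): a unchanged
  event 11 (t=63: SET d = -13): a unchanged
  event 12 (t=71: INC a by 2): a -1 -> 1
Final: a = 1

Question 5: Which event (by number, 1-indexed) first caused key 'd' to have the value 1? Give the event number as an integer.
Looking for first event where d becomes 1:
  event 2: d = -13
  event 3: d = -13
  event 4: d -13 -> 1  <-- first match

Answer: 4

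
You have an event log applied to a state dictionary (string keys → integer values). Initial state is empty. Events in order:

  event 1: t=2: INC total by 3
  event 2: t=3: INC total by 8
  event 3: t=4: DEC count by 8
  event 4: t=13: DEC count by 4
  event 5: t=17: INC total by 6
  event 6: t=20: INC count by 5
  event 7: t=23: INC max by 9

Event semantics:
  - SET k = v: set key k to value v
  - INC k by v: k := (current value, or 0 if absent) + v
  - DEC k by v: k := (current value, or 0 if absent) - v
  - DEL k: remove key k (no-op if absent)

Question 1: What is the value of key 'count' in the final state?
Answer: -7

Derivation:
Track key 'count' through all 7 events:
  event 1 (t=2: INC total by 3): count unchanged
  event 2 (t=3: INC total by 8): count unchanged
  event 3 (t=4: DEC count by 8): count (absent) -> -8
  event 4 (t=13: DEC count by 4): count -8 -> -12
  event 5 (t=17: INC total by 6): count unchanged
  event 6 (t=20: INC count by 5): count -12 -> -7
  event 7 (t=23: INC max by 9): count unchanged
Final: count = -7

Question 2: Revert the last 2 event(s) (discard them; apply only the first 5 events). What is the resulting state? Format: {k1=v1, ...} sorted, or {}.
Keep first 5 events (discard last 2):
  after event 1 (t=2: INC total by 3): {total=3}
  after event 2 (t=3: INC total by 8): {total=11}
  after event 3 (t=4: DEC count by 8): {count=-8, total=11}
  after event 4 (t=13: DEC count by 4): {count=-12, total=11}
  after event 5 (t=17: INC total by 6): {count=-12, total=17}

Answer: {count=-12, total=17}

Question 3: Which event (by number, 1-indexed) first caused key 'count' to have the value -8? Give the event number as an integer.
Looking for first event where count becomes -8:
  event 3: count (absent) -> -8  <-- first match

Answer: 3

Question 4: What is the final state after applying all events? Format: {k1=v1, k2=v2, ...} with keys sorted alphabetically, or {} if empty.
  after event 1 (t=2: INC total by 3): {total=3}
  after event 2 (t=3: INC total by 8): {total=11}
  after event 3 (t=4: DEC count by 8): {count=-8, total=11}
  after event 4 (t=13: DEC count by 4): {count=-12, total=11}
  after event 5 (t=17: INC total by 6): {count=-12, total=17}
  after event 6 (t=20: INC count by 5): {count=-7, total=17}
  after event 7 (t=23: INC max by 9): {count=-7, max=9, total=17}

Answer: {count=-7, max=9, total=17}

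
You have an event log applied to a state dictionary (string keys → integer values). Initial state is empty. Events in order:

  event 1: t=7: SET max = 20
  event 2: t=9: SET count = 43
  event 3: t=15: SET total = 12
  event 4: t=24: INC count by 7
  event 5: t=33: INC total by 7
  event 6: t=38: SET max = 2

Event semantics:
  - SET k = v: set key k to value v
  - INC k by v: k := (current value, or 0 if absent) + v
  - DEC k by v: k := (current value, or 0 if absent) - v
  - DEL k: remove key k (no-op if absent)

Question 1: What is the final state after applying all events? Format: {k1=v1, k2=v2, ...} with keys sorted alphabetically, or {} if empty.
Answer: {count=50, max=2, total=19}

Derivation:
  after event 1 (t=7: SET max = 20): {max=20}
  after event 2 (t=9: SET count = 43): {count=43, max=20}
  after event 3 (t=15: SET total = 12): {count=43, max=20, total=12}
  after event 4 (t=24: INC count by 7): {count=50, max=20, total=12}
  after event 5 (t=33: INC total by 7): {count=50, max=20, total=19}
  after event 6 (t=38: SET max = 2): {count=50, max=2, total=19}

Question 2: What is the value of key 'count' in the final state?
Track key 'count' through all 6 events:
  event 1 (t=7: SET max = 20): count unchanged
  event 2 (t=9: SET count = 43): count (absent) -> 43
  event 3 (t=15: SET total = 12): count unchanged
  event 4 (t=24: INC count by 7): count 43 -> 50
  event 5 (t=33: INC total by 7): count unchanged
  event 6 (t=38: SET max = 2): count unchanged
Final: count = 50

Answer: 50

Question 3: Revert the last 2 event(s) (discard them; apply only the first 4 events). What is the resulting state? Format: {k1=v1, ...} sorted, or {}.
Keep first 4 events (discard last 2):
  after event 1 (t=7: SET max = 20): {max=20}
  after event 2 (t=9: SET count = 43): {count=43, max=20}
  after event 3 (t=15: SET total = 12): {count=43, max=20, total=12}
  after event 4 (t=24: INC count by 7): {count=50, max=20, total=12}

Answer: {count=50, max=20, total=12}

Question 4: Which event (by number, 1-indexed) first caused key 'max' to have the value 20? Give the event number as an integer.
Answer: 1

Derivation:
Looking for first event where max becomes 20:
  event 1: max (absent) -> 20  <-- first match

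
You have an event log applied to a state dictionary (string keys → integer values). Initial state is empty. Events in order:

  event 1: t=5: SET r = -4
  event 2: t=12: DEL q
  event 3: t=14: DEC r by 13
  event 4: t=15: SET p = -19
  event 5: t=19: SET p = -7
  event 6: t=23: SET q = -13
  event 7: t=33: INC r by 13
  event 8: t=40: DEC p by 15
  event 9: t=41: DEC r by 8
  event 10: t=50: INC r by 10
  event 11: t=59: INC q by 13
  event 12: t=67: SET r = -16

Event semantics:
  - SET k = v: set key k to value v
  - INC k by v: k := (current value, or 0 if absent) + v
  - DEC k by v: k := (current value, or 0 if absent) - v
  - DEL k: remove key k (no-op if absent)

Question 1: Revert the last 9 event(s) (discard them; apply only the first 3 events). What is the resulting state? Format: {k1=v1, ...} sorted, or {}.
Keep first 3 events (discard last 9):
  after event 1 (t=5: SET r = -4): {r=-4}
  after event 2 (t=12: DEL q): {r=-4}
  after event 3 (t=14: DEC r by 13): {r=-17}

Answer: {r=-17}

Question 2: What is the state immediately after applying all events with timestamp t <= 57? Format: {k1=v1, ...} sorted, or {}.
Answer: {p=-22, q=-13, r=-2}

Derivation:
Apply events with t <= 57 (10 events):
  after event 1 (t=5: SET r = -4): {r=-4}
  after event 2 (t=12: DEL q): {r=-4}
  after event 3 (t=14: DEC r by 13): {r=-17}
  after event 4 (t=15: SET p = -19): {p=-19, r=-17}
  after event 5 (t=19: SET p = -7): {p=-7, r=-17}
  after event 6 (t=23: SET q = -13): {p=-7, q=-13, r=-17}
  after event 7 (t=33: INC r by 13): {p=-7, q=-13, r=-4}
  after event 8 (t=40: DEC p by 15): {p=-22, q=-13, r=-4}
  after event 9 (t=41: DEC r by 8): {p=-22, q=-13, r=-12}
  after event 10 (t=50: INC r by 10): {p=-22, q=-13, r=-2}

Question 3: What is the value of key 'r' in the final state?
Answer: -16

Derivation:
Track key 'r' through all 12 events:
  event 1 (t=5: SET r = -4): r (absent) -> -4
  event 2 (t=12: DEL q): r unchanged
  event 3 (t=14: DEC r by 13): r -4 -> -17
  event 4 (t=15: SET p = -19): r unchanged
  event 5 (t=19: SET p = -7): r unchanged
  event 6 (t=23: SET q = -13): r unchanged
  event 7 (t=33: INC r by 13): r -17 -> -4
  event 8 (t=40: DEC p by 15): r unchanged
  event 9 (t=41: DEC r by 8): r -4 -> -12
  event 10 (t=50: INC r by 10): r -12 -> -2
  event 11 (t=59: INC q by 13): r unchanged
  event 12 (t=67: SET r = -16): r -2 -> -16
Final: r = -16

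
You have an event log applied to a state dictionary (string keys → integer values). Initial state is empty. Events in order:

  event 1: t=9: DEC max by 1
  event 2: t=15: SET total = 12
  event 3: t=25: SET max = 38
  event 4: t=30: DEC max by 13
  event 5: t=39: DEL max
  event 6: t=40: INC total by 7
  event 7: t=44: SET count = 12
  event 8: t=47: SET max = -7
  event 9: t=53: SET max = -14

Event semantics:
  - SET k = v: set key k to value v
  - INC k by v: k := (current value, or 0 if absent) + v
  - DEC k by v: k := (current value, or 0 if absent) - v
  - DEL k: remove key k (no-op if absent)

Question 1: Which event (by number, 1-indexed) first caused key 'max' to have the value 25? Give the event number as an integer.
Answer: 4

Derivation:
Looking for first event where max becomes 25:
  event 1: max = -1
  event 2: max = -1
  event 3: max = 38
  event 4: max 38 -> 25  <-- first match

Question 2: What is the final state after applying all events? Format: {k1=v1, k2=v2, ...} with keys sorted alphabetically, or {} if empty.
  after event 1 (t=9: DEC max by 1): {max=-1}
  after event 2 (t=15: SET total = 12): {max=-1, total=12}
  after event 3 (t=25: SET max = 38): {max=38, total=12}
  after event 4 (t=30: DEC max by 13): {max=25, total=12}
  after event 5 (t=39: DEL max): {total=12}
  after event 6 (t=40: INC total by 7): {total=19}
  after event 7 (t=44: SET count = 12): {count=12, total=19}
  after event 8 (t=47: SET max = -7): {count=12, max=-7, total=19}
  after event 9 (t=53: SET max = -14): {count=12, max=-14, total=19}

Answer: {count=12, max=-14, total=19}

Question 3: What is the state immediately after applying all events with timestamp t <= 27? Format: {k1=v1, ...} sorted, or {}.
Answer: {max=38, total=12}

Derivation:
Apply events with t <= 27 (3 events):
  after event 1 (t=9: DEC max by 1): {max=-1}
  after event 2 (t=15: SET total = 12): {max=-1, total=12}
  after event 3 (t=25: SET max = 38): {max=38, total=12}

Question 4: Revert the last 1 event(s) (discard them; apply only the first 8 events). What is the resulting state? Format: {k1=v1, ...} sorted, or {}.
Keep first 8 events (discard last 1):
  after event 1 (t=9: DEC max by 1): {max=-1}
  after event 2 (t=15: SET total = 12): {max=-1, total=12}
  after event 3 (t=25: SET max = 38): {max=38, total=12}
  after event 4 (t=30: DEC max by 13): {max=25, total=12}
  after event 5 (t=39: DEL max): {total=12}
  after event 6 (t=40: INC total by 7): {total=19}
  after event 7 (t=44: SET count = 12): {count=12, total=19}
  after event 8 (t=47: SET max = -7): {count=12, max=-7, total=19}

Answer: {count=12, max=-7, total=19}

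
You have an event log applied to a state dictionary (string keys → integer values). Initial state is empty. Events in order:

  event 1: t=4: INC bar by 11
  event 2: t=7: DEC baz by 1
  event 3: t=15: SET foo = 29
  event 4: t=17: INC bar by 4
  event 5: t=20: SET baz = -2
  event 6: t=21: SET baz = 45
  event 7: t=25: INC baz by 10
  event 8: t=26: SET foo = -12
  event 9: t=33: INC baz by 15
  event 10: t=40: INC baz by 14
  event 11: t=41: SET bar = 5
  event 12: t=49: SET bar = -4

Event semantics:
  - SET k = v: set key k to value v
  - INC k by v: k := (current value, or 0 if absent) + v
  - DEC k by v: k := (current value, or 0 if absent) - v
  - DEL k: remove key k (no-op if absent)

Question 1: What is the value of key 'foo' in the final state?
Track key 'foo' through all 12 events:
  event 1 (t=4: INC bar by 11): foo unchanged
  event 2 (t=7: DEC baz by 1): foo unchanged
  event 3 (t=15: SET foo = 29): foo (absent) -> 29
  event 4 (t=17: INC bar by 4): foo unchanged
  event 5 (t=20: SET baz = -2): foo unchanged
  event 6 (t=21: SET baz = 45): foo unchanged
  event 7 (t=25: INC baz by 10): foo unchanged
  event 8 (t=26: SET foo = -12): foo 29 -> -12
  event 9 (t=33: INC baz by 15): foo unchanged
  event 10 (t=40: INC baz by 14): foo unchanged
  event 11 (t=41: SET bar = 5): foo unchanged
  event 12 (t=49: SET bar = -4): foo unchanged
Final: foo = -12

Answer: -12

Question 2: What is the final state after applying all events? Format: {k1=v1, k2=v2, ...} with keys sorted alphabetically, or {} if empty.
Answer: {bar=-4, baz=84, foo=-12}

Derivation:
  after event 1 (t=4: INC bar by 11): {bar=11}
  after event 2 (t=7: DEC baz by 1): {bar=11, baz=-1}
  after event 3 (t=15: SET foo = 29): {bar=11, baz=-1, foo=29}
  after event 4 (t=17: INC bar by 4): {bar=15, baz=-1, foo=29}
  after event 5 (t=20: SET baz = -2): {bar=15, baz=-2, foo=29}
  after event 6 (t=21: SET baz = 45): {bar=15, baz=45, foo=29}
  after event 7 (t=25: INC baz by 10): {bar=15, baz=55, foo=29}
  after event 8 (t=26: SET foo = -12): {bar=15, baz=55, foo=-12}
  after event 9 (t=33: INC baz by 15): {bar=15, baz=70, foo=-12}
  after event 10 (t=40: INC baz by 14): {bar=15, baz=84, foo=-12}
  after event 11 (t=41: SET bar = 5): {bar=5, baz=84, foo=-12}
  after event 12 (t=49: SET bar = -4): {bar=-4, baz=84, foo=-12}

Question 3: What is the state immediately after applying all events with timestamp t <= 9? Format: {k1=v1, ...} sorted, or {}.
Answer: {bar=11, baz=-1}

Derivation:
Apply events with t <= 9 (2 events):
  after event 1 (t=4: INC bar by 11): {bar=11}
  after event 2 (t=7: DEC baz by 1): {bar=11, baz=-1}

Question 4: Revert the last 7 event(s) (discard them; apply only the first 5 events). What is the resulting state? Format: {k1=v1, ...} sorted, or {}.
Keep first 5 events (discard last 7):
  after event 1 (t=4: INC bar by 11): {bar=11}
  after event 2 (t=7: DEC baz by 1): {bar=11, baz=-1}
  after event 3 (t=15: SET foo = 29): {bar=11, baz=-1, foo=29}
  after event 4 (t=17: INC bar by 4): {bar=15, baz=-1, foo=29}
  after event 5 (t=20: SET baz = -2): {bar=15, baz=-2, foo=29}

Answer: {bar=15, baz=-2, foo=29}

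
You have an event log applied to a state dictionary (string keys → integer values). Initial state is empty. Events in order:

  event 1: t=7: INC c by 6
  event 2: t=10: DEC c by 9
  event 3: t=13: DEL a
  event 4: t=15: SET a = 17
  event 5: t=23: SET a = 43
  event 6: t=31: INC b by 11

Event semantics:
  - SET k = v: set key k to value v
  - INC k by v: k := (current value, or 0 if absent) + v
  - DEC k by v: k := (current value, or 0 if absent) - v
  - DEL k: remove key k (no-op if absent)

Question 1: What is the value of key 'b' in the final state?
Answer: 11

Derivation:
Track key 'b' through all 6 events:
  event 1 (t=7: INC c by 6): b unchanged
  event 2 (t=10: DEC c by 9): b unchanged
  event 3 (t=13: DEL a): b unchanged
  event 4 (t=15: SET a = 17): b unchanged
  event 5 (t=23: SET a = 43): b unchanged
  event 6 (t=31: INC b by 11): b (absent) -> 11
Final: b = 11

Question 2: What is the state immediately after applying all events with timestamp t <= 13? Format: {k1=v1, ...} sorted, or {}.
Answer: {c=-3}

Derivation:
Apply events with t <= 13 (3 events):
  after event 1 (t=7: INC c by 6): {c=6}
  after event 2 (t=10: DEC c by 9): {c=-3}
  after event 3 (t=13: DEL a): {c=-3}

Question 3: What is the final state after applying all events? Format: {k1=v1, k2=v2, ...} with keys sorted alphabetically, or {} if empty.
  after event 1 (t=7: INC c by 6): {c=6}
  after event 2 (t=10: DEC c by 9): {c=-3}
  after event 3 (t=13: DEL a): {c=-3}
  after event 4 (t=15: SET a = 17): {a=17, c=-3}
  after event 5 (t=23: SET a = 43): {a=43, c=-3}
  after event 6 (t=31: INC b by 11): {a=43, b=11, c=-3}

Answer: {a=43, b=11, c=-3}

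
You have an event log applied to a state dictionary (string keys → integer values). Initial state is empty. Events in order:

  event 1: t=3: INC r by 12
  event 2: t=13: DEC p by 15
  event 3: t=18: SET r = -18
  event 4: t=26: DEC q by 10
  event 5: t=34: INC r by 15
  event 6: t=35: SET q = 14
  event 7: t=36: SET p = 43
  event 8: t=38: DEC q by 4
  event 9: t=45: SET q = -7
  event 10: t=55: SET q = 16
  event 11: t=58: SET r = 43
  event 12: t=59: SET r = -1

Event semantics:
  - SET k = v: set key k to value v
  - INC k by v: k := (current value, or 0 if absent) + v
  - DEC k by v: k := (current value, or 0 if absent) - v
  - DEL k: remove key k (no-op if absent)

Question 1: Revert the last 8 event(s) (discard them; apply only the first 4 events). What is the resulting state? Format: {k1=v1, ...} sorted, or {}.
Answer: {p=-15, q=-10, r=-18}

Derivation:
Keep first 4 events (discard last 8):
  after event 1 (t=3: INC r by 12): {r=12}
  after event 2 (t=13: DEC p by 15): {p=-15, r=12}
  after event 3 (t=18: SET r = -18): {p=-15, r=-18}
  after event 4 (t=26: DEC q by 10): {p=-15, q=-10, r=-18}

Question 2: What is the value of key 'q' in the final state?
Answer: 16

Derivation:
Track key 'q' through all 12 events:
  event 1 (t=3: INC r by 12): q unchanged
  event 2 (t=13: DEC p by 15): q unchanged
  event 3 (t=18: SET r = -18): q unchanged
  event 4 (t=26: DEC q by 10): q (absent) -> -10
  event 5 (t=34: INC r by 15): q unchanged
  event 6 (t=35: SET q = 14): q -10 -> 14
  event 7 (t=36: SET p = 43): q unchanged
  event 8 (t=38: DEC q by 4): q 14 -> 10
  event 9 (t=45: SET q = -7): q 10 -> -7
  event 10 (t=55: SET q = 16): q -7 -> 16
  event 11 (t=58: SET r = 43): q unchanged
  event 12 (t=59: SET r = -1): q unchanged
Final: q = 16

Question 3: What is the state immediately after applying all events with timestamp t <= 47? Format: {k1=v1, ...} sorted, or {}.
Apply events with t <= 47 (9 events):
  after event 1 (t=3: INC r by 12): {r=12}
  after event 2 (t=13: DEC p by 15): {p=-15, r=12}
  after event 3 (t=18: SET r = -18): {p=-15, r=-18}
  after event 4 (t=26: DEC q by 10): {p=-15, q=-10, r=-18}
  after event 5 (t=34: INC r by 15): {p=-15, q=-10, r=-3}
  after event 6 (t=35: SET q = 14): {p=-15, q=14, r=-3}
  after event 7 (t=36: SET p = 43): {p=43, q=14, r=-3}
  after event 8 (t=38: DEC q by 4): {p=43, q=10, r=-3}
  after event 9 (t=45: SET q = -7): {p=43, q=-7, r=-3}

Answer: {p=43, q=-7, r=-3}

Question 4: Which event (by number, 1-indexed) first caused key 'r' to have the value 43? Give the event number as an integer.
Answer: 11

Derivation:
Looking for first event where r becomes 43:
  event 1: r = 12
  event 2: r = 12
  event 3: r = -18
  event 4: r = -18
  event 5: r = -3
  event 6: r = -3
  event 7: r = -3
  event 8: r = -3
  event 9: r = -3
  event 10: r = -3
  event 11: r -3 -> 43  <-- first match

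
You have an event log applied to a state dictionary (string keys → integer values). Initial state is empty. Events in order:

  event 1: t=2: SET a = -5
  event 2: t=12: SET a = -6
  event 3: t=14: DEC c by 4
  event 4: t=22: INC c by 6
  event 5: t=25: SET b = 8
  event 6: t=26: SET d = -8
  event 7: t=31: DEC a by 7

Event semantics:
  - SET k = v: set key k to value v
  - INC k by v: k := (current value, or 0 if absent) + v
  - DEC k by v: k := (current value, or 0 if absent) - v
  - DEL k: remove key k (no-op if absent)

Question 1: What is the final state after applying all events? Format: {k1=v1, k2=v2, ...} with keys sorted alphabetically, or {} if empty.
  after event 1 (t=2: SET a = -5): {a=-5}
  after event 2 (t=12: SET a = -6): {a=-6}
  after event 3 (t=14: DEC c by 4): {a=-6, c=-4}
  after event 4 (t=22: INC c by 6): {a=-6, c=2}
  after event 5 (t=25: SET b = 8): {a=-6, b=8, c=2}
  after event 6 (t=26: SET d = -8): {a=-6, b=8, c=2, d=-8}
  after event 7 (t=31: DEC a by 7): {a=-13, b=8, c=2, d=-8}

Answer: {a=-13, b=8, c=2, d=-8}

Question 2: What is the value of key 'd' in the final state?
Answer: -8

Derivation:
Track key 'd' through all 7 events:
  event 1 (t=2: SET a = -5): d unchanged
  event 2 (t=12: SET a = -6): d unchanged
  event 3 (t=14: DEC c by 4): d unchanged
  event 4 (t=22: INC c by 6): d unchanged
  event 5 (t=25: SET b = 8): d unchanged
  event 6 (t=26: SET d = -8): d (absent) -> -8
  event 7 (t=31: DEC a by 7): d unchanged
Final: d = -8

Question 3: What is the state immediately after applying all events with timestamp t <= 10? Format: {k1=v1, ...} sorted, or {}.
Apply events with t <= 10 (1 events):
  after event 1 (t=2: SET a = -5): {a=-5}

Answer: {a=-5}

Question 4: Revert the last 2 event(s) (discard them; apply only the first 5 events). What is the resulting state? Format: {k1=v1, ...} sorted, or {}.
Answer: {a=-6, b=8, c=2}

Derivation:
Keep first 5 events (discard last 2):
  after event 1 (t=2: SET a = -5): {a=-5}
  after event 2 (t=12: SET a = -6): {a=-6}
  after event 3 (t=14: DEC c by 4): {a=-6, c=-4}
  after event 4 (t=22: INC c by 6): {a=-6, c=2}
  after event 5 (t=25: SET b = 8): {a=-6, b=8, c=2}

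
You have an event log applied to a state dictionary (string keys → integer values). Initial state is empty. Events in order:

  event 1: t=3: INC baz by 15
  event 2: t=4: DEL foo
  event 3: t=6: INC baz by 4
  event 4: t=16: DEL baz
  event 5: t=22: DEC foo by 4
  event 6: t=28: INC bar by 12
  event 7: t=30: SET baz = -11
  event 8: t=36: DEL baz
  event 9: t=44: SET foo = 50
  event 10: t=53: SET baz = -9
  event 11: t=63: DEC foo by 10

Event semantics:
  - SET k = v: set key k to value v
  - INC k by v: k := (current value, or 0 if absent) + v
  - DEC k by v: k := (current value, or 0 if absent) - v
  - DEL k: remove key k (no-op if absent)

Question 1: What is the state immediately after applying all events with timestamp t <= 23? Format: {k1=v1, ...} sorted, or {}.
Answer: {foo=-4}

Derivation:
Apply events with t <= 23 (5 events):
  after event 1 (t=3: INC baz by 15): {baz=15}
  after event 2 (t=4: DEL foo): {baz=15}
  after event 3 (t=6: INC baz by 4): {baz=19}
  after event 4 (t=16: DEL baz): {}
  after event 5 (t=22: DEC foo by 4): {foo=-4}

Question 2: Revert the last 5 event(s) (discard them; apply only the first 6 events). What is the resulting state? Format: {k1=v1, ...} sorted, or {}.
Answer: {bar=12, foo=-4}

Derivation:
Keep first 6 events (discard last 5):
  after event 1 (t=3: INC baz by 15): {baz=15}
  after event 2 (t=4: DEL foo): {baz=15}
  after event 3 (t=6: INC baz by 4): {baz=19}
  after event 4 (t=16: DEL baz): {}
  after event 5 (t=22: DEC foo by 4): {foo=-4}
  after event 6 (t=28: INC bar by 12): {bar=12, foo=-4}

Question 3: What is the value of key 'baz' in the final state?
Answer: -9

Derivation:
Track key 'baz' through all 11 events:
  event 1 (t=3: INC baz by 15): baz (absent) -> 15
  event 2 (t=4: DEL foo): baz unchanged
  event 3 (t=6: INC baz by 4): baz 15 -> 19
  event 4 (t=16: DEL baz): baz 19 -> (absent)
  event 5 (t=22: DEC foo by 4): baz unchanged
  event 6 (t=28: INC bar by 12): baz unchanged
  event 7 (t=30: SET baz = -11): baz (absent) -> -11
  event 8 (t=36: DEL baz): baz -11 -> (absent)
  event 9 (t=44: SET foo = 50): baz unchanged
  event 10 (t=53: SET baz = -9): baz (absent) -> -9
  event 11 (t=63: DEC foo by 10): baz unchanged
Final: baz = -9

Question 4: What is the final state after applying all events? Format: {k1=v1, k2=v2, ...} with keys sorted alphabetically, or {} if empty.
  after event 1 (t=3: INC baz by 15): {baz=15}
  after event 2 (t=4: DEL foo): {baz=15}
  after event 3 (t=6: INC baz by 4): {baz=19}
  after event 4 (t=16: DEL baz): {}
  after event 5 (t=22: DEC foo by 4): {foo=-4}
  after event 6 (t=28: INC bar by 12): {bar=12, foo=-4}
  after event 7 (t=30: SET baz = -11): {bar=12, baz=-11, foo=-4}
  after event 8 (t=36: DEL baz): {bar=12, foo=-4}
  after event 9 (t=44: SET foo = 50): {bar=12, foo=50}
  after event 10 (t=53: SET baz = -9): {bar=12, baz=-9, foo=50}
  after event 11 (t=63: DEC foo by 10): {bar=12, baz=-9, foo=40}

Answer: {bar=12, baz=-9, foo=40}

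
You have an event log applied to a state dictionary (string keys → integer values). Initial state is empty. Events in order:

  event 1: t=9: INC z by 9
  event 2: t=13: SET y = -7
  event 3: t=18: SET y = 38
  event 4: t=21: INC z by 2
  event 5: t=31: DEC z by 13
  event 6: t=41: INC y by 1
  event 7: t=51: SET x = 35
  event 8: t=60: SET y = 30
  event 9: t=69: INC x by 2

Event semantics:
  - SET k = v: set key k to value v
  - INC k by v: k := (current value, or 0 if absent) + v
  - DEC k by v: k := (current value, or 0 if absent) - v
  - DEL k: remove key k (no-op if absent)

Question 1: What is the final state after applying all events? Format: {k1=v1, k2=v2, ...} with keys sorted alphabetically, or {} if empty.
Answer: {x=37, y=30, z=-2}

Derivation:
  after event 1 (t=9: INC z by 9): {z=9}
  after event 2 (t=13: SET y = -7): {y=-7, z=9}
  after event 3 (t=18: SET y = 38): {y=38, z=9}
  after event 4 (t=21: INC z by 2): {y=38, z=11}
  after event 5 (t=31: DEC z by 13): {y=38, z=-2}
  after event 6 (t=41: INC y by 1): {y=39, z=-2}
  after event 7 (t=51: SET x = 35): {x=35, y=39, z=-2}
  after event 8 (t=60: SET y = 30): {x=35, y=30, z=-2}
  after event 9 (t=69: INC x by 2): {x=37, y=30, z=-2}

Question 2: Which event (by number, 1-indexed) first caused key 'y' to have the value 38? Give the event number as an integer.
Looking for first event where y becomes 38:
  event 2: y = -7
  event 3: y -7 -> 38  <-- first match

Answer: 3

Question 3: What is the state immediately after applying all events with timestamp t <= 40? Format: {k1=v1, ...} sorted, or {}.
Answer: {y=38, z=-2}

Derivation:
Apply events with t <= 40 (5 events):
  after event 1 (t=9: INC z by 9): {z=9}
  after event 2 (t=13: SET y = -7): {y=-7, z=9}
  after event 3 (t=18: SET y = 38): {y=38, z=9}
  after event 4 (t=21: INC z by 2): {y=38, z=11}
  after event 5 (t=31: DEC z by 13): {y=38, z=-2}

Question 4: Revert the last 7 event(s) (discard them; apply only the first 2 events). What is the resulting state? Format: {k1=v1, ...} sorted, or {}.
Answer: {y=-7, z=9}

Derivation:
Keep first 2 events (discard last 7):
  after event 1 (t=9: INC z by 9): {z=9}
  after event 2 (t=13: SET y = -7): {y=-7, z=9}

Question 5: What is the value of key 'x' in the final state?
Track key 'x' through all 9 events:
  event 1 (t=9: INC z by 9): x unchanged
  event 2 (t=13: SET y = -7): x unchanged
  event 3 (t=18: SET y = 38): x unchanged
  event 4 (t=21: INC z by 2): x unchanged
  event 5 (t=31: DEC z by 13): x unchanged
  event 6 (t=41: INC y by 1): x unchanged
  event 7 (t=51: SET x = 35): x (absent) -> 35
  event 8 (t=60: SET y = 30): x unchanged
  event 9 (t=69: INC x by 2): x 35 -> 37
Final: x = 37

Answer: 37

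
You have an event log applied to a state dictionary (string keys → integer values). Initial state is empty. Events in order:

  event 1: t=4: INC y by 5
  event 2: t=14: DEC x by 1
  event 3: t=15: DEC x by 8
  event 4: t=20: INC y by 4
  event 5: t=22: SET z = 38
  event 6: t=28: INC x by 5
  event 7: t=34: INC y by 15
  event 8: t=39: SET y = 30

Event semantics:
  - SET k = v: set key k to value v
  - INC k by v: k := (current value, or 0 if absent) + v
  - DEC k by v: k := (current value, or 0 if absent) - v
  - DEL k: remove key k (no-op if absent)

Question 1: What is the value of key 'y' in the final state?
Track key 'y' through all 8 events:
  event 1 (t=4: INC y by 5): y (absent) -> 5
  event 2 (t=14: DEC x by 1): y unchanged
  event 3 (t=15: DEC x by 8): y unchanged
  event 4 (t=20: INC y by 4): y 5 -> 9
  event 5 (t=22: SET z = 38): y unchanged
  event 6 (t=28: INC x by 5): y unchanged
  event 7 (t=34: INC y by 15): y 9 -> 24
  event 8 (t=39: SET y = 30): y 24 -> 30
Final: y = 30

Answer: 30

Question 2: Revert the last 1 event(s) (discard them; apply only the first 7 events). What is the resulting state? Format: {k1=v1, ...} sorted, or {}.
Keep first 7 events (discard last 1):
  after event 1 (t=4: INC y by 5): {y=5}
  after event 2 (t=14: DEC x by 1): {x=-1, y=5}
  after event 3 (t=15: DEC x by 8): {x=-9, y=5}
  after event 4 (t=20: INC y by 4): {x=-9, y=9}
  after event 5 (t=22: SET z = 38): {x=-9, y=9, z=38}
  after event 6 (t=28: INC x by 5): {x=-4, y=9, z=38}
  after event 7 (t=34: INC y by 15): {x=-4, y=24, z=38}

Answer: {x=-4, y=24, z=38}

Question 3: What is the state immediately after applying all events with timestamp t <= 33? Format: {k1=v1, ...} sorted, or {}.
Answer: {x=-4, y=9, z=38}

Derivation:
Apply events with t <= 33 (6 events):
  after event 1 (t=4: INC y by 5): {y=5}
  after event 2 (t=14: DEC x by 1): {x=-1, y=5}
  after event 3 (t=15: DEC x by 8): {x=-9, y=5}
  after event 4 (t=20: INC y by 4): {x=-9, y=9}
  after event 5 (t=22: SET z = 38): {x=-9, y=9, z=38}
  after event 6 (t=28: INC x by 5): {x=-4, y=9, z=38}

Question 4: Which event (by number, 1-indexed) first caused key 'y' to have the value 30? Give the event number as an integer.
Answer: 8

Derivation:
Looking for first event where y becomes 30:
  event 1: y = 5
  event 2: y = 5
  event 3: y = 5
  event 4: y = 9
  event 5: y = 9
  event 6: y = 9
  event 7: y = 24
  event 8: y 24 -> 30  <-- first match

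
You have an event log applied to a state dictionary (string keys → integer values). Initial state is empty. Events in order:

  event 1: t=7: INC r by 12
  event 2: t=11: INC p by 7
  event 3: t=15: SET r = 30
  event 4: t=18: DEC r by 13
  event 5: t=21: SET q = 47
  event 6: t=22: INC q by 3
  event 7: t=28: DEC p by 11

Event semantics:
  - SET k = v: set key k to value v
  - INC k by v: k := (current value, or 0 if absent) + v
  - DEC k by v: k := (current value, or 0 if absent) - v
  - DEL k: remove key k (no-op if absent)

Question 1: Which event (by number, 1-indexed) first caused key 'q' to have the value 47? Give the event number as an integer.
Answer: 5

Derivation:
Looking for first event where q becomes 47:
  event 5: q (absent) -> 47  <-- first match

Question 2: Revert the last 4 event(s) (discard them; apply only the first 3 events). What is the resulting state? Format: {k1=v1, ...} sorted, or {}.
Answer: {p=7, r=30}

Derivation:
Keep first 3 events (discard last 4):
  after event 1 (t=7: INC r by 12): {r=12}
  after event 2 (t=11: INC p by 7): {p=7, r=12}
  after event 3 (t=15: SET r = 30): {p=7, r=30}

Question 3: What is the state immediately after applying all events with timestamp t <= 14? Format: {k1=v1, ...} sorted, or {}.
Apply events with t <= 14 (2 events):
  after event 1 (t=7: INC r by 12): {r=12}
  after event 2 (t=11: INC p by 7): {p=7, r=12}

Answer: {p=7, r=12}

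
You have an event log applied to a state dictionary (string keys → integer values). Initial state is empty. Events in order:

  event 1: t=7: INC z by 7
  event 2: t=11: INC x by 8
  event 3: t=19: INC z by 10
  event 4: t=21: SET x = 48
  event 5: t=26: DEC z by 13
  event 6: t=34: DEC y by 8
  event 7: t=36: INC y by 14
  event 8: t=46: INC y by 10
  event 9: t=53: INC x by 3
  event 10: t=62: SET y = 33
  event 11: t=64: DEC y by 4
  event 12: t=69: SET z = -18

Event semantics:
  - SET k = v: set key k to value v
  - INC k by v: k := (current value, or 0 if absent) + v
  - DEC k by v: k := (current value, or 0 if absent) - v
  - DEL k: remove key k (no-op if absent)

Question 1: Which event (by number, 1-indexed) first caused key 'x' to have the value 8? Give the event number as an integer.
Looking for first event where x becomes 8:
  event 2: x (absent) -> 8  <-- first match

Answer: 2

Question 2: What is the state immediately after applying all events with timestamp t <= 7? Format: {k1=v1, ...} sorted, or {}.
Apply events with t <= 7 (1 events):
  after event 1 (t=7: INC z by 7): {z=7}

Answer: {z=7}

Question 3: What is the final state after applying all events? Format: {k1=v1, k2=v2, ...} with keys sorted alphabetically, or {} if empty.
Answer: {x=51, y=29, z=-18}

Derivation:
  after event 1 (t=7: INC z by 7): {z=7}
  after event 2 (t=11: INC x by 8): {x=8, z=7}
  after event 3 (t=19: INC z by 10): {x=8, z=17}
  after event 4 (t=21: SET x = 48): {x=48, z=17}
  after event 5 (t=26: DEC z by 13): {x=48, z=4}
  after event 6 (t=34: DEC y by 8): {x=48, y=-8, z=4}
  after event 7 (t=36: INC y by 14): {x=48, y=6, z=4}
  after event 8 (t=46: INC y by 10): {x=48, y=16, z=4}
  after event 9 (t=53: INC x by 3): {x=51, y=16, z=4}
  after event 10 (t=62: SET y = 33): {x=51, y=33, z=4}
  after event 11 (t=64: DEC y by 4): {x=51, y=29, z=4}
  after event 12 (t=69: SET z = -18): {x=51, y=29, z=-18}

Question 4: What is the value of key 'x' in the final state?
Track key 'x' through all 12 events:
  event 1 (t=7: INC z by 7): x unchanged
  event 2 (t=11: INC x by 8): x (absent) -> 8
  event 3 (t=19: INC z by 10): x unchanged
  event 4 (t=21: SET x = 48): x 8 -> 48
  event 5 (t=26: DEC z by 13): x unchanged
  event 6 (t=34: DEC y by 8): x unchanged
  event 7 (t=36: INC y by 14): x unchanged
  event 8 (t=46: INC y by 10): x unchanged
  event 9 (t=53: INC x by 3): x 48 -> 51
  event 10 (t=62: SET y = 33): x unchanged
  event 11 (t=64: DEC y by 4): x unchanged
  event 12 (t=69: SET z = -18): x unchanged
Final: x = 51

Answer: 51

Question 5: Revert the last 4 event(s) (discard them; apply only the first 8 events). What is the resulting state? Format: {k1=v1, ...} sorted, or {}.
Keep first 8 events (discard last 4):
  after event 1 (t=7: INC z by 7): {z=7}
  after event 2 (t=11: INC x by 8): {x=8, z=7}
  after event 3 (t=19: INC z by 10): {x=8, z=17}
  after event 4 (t=21: SET x = 48): {x=48, z=17}
  after event 5 (t=26: DEC z by 13): {x=48, z=4}
  after event 6 (t=34: DEC y by 8): {x=48, y=-8, z=4}
  after event 7 (t=36: INC y by 14): {x=48, y=6, z=4}
  after event 8 (t=46: INC y by 10): {x=48, y=16, z=4}

Answer: {x=48, y=16, z=4}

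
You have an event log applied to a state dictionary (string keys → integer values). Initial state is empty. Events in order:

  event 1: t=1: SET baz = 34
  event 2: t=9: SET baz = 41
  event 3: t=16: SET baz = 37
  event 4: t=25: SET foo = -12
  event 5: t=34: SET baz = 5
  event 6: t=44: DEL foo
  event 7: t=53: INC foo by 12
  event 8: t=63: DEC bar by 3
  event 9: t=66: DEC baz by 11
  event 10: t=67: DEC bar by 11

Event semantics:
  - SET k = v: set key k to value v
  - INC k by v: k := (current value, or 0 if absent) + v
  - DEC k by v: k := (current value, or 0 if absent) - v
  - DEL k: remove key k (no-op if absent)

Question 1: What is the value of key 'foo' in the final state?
Answer: 12

Derivation:
Track key 'foo' through all 10 events:
  event 1 (t=1: SET baz = 34): foo unchanged
  event 2 (t=9: SET baz = 41): foo unchanged
  event 3 (t=16: SET baz = 37): foo unchanged
  event 4 (t=25: SET foo = -12): foo (absent) -> -12
  event 5 (t=34: SET baz = 5): foo unchanged
  event 6 (t=44: DEL foo): foo -12 -> (absent)
  event 7 (t=53: INC foo by 12): foo (absent) -> 12
  event 8 (t=63: DEC bar by 3): foo unchanged
  event 9 (t=66: DEC baz by 11): foo unchanged
  event 10 (t=67: DEC bar by 11): foo unchanged
Final: foo = 12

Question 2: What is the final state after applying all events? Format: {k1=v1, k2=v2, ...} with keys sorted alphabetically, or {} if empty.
  after event 1 (t=1: SET baz = 34): {baz=34}
  after event 2 (t=9: SET baz = 41): {baz=41}
  after event 3 (t=16: SET baz = 37): {baz=37}
  after event 4 (t=25: SET foo = -12): {baz=37, foo=-12}
  after event 5 (t=34: SET baz = 5): {baz=5, foo=-12}
  after event 6 (t=44: DEL foo): {baz=5}
  after event 7 (t=53: INC foo by 12): {baz=5, foo=12}
  after event 8 (t=63: DEC bar by 3): {bar=-3, baz=5, foo=12}
  after event 9 (t=66: DEC baz by 11): {bar=-3, baz=-6, foo=12}
  after event 10 (t=67: DEC bar by 11): {bar=-14, baz=-6, foo=12}

Answer: {bar=-14, baz=-6, foo=12}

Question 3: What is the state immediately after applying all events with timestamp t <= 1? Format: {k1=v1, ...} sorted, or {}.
Apply events with t <= 1 (1 events):
  after event 1 (t=1: SET baz = 34): {baz=34}

Answer: {baz=34}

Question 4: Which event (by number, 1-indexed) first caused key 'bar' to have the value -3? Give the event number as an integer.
Answer: 8

Derivation:
Looking for first event where bar becomes -3:
  event 8: bar (absent) -> -3  <-- first match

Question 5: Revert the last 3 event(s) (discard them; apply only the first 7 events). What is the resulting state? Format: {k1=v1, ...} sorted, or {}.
Answer: {baz=5, foo=12}

Derivation:
Keep first 7 events (discard last 3):
  after event 1 (t=1: SET baz = 34): {baz=34}
  after event 2 (t=9: SET baz = 41): {baz=41}
  after event 3 (t=16: SET baz = 37): {baz=37}
  after event 4 (t=25: SET foo = -12): {baz=37, foo=-12}
  after event 5 (t=34: SET baz = 5): {baz=5, foo=-12}
  after event 6 (t=44: DEL foo): {baz=5}
  after event 7 (t=53: INC foo by 12): {baz=5, foo=12}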